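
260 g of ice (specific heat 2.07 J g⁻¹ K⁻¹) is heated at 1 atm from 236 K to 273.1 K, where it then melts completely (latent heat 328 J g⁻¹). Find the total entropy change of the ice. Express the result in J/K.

ΔS = 391 J/K

Warming step: ΔS₁ = m c ln(T_tr/T_i) = 260 × 2.07 × ln(273.1/236) = 78.58 J/K.
Phase change: ΔS₂ = +mL/T_tr = 260 × 328 / 273.1 = 312.3 J/K.
ΔS_total = (78.58) + (312.3) = 391 J/K.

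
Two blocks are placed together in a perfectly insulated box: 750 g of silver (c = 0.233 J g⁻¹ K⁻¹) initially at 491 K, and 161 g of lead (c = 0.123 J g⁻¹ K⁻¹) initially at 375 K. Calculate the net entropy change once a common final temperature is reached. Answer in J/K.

ΔS_total = 0.602 J/K

Energy balance: T_f = (m₁c₁T₁ + m₂c₂T₂)/(m₁c₁ + m₂c₂) = 479.19 K.
ΔS₁ = m₁c₁ ln(T_f/T₁) = 174.75 × ln(479.19/491) = -4.2536 J/K.
ΔS₂ = m₂c₂ ln(T_f/T₂) = 19.803 × ln(479.19/375) = 4.8552 J/K.
ΔS_total = -4.2536 + 4.8552 = 0.602 J/K.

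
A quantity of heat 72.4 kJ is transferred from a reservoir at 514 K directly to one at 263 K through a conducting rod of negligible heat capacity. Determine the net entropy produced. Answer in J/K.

ΔS_hot = −Q/T_H = −72400/514 = -140.9 J/K and ΔS_cold = +Q/T_C = 72400/263 = 275.3 J/K.
ΔS_total = -140.9 + 275.3 = 134 J/K, positive as the second law requires.

ΔS_total = 134 J/K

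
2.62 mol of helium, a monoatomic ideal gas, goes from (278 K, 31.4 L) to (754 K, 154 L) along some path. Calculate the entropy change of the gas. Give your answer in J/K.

Entropy is a state function: ΔS = nC_V ln(T₂/T₁) + nR ln(V₂/V₁), with C_V = 3R/2 = 12.47 J mol⁻¹ K⁻¹ for a monoatomic ideal gas.
ΔS = 2.62 × [12.47 × ln(754/278) + 8.314 × ln(154/31.4)] = 67.2 J/K.

ΔS = 67.2 J/K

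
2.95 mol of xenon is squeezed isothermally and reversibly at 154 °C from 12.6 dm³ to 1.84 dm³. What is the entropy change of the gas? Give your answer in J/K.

For an isothermal ideal gas ΔS_gas = nR ln(V₂/V₁) = 2.95 × 8.314 × ln(1.84/12.6) = -47.2 J/K.

ΔS_gas = -47.2 J/K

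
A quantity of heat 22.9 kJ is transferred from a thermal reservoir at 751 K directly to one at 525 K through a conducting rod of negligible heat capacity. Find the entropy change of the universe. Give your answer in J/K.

ΔS_total = 13.1 J/K

ΔS_hot = −Q/T_H = −22900/751 = -30.49 J/K and ΔS_cold = +Q/T_C = 22900/525 = 43.62 J/K.
ΔS_total = -30.49 + 43.62 = 13.1 J/K, positive as the second law requires.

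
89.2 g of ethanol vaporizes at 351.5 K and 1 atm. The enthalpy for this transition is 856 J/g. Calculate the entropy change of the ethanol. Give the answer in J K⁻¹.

ΔS = 217 J/K

Heat absorbed by the substance: Q = mL = 89.2 × 856 = 76355.2 J.
At constant T, ΔS = Q_rev/T = 76355.2 / 351.5 = 217 J/K.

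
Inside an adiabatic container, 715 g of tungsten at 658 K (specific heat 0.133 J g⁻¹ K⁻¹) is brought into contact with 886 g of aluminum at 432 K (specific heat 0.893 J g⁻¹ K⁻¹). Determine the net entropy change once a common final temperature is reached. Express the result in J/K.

Energy balance: T_f = (m₁c₁T₁ + m₂c₂T₂)/(m₁c₁ + m₂c₂) = 456.25 K.
ΔS₁ = m₁c₁ ln(T_f/T₁) = 95.095 × ln(456.25/658) = -34.82 J/K.
ΔS₂ = m₂c₂ ln(T_f/T₂) = 791.198 × ln(456.25/432) = 43.21 J/K.
ΔS_total = -34.82 + 43.21 = 8.39 J/K.

ΔS_total = 8.39 J/K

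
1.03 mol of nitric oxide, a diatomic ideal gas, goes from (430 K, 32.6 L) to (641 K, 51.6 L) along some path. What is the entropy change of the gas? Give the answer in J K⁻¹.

Entropy is a state function: ΔS = nC_V ln(T₂/T₁) + nR ln(V₂/V₁), with C_V = 5R/2 = 20.79 J mol⁻¹ K⁻¹ for a diatomic ideal gas.
ΔS = 1.03 × [20.79 × ln(641/430) + 8.314 × ln(51.6/32.6)] = 12.5 J/K.

ΔS = 12.5 J/K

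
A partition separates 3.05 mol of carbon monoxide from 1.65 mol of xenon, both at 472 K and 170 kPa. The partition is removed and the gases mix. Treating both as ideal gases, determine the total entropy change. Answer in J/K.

Mole fractions: x_A = 3.05/4.7 = 0.649, x_B = 0.351.
ΔS_mix = −R(n_A ln x_A + n_B ln x_B) = −8.314 × (3.05 ln 0.649 + 1.65 ln 0.351) = 25.3 J/K.

ΔS_mix = 25.3 J/K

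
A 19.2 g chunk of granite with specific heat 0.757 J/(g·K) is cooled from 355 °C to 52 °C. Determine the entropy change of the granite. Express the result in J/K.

In kelvin: T₁ = 628.15 K, T₂ = 325.15 K. ΔS = ∫dQ_rev/T = m c ln(T₂/T₁) = 19.2 × 0.757 × ln(325.15/628.15) = -9.57 J/K.

ΔS = -9.57 J/K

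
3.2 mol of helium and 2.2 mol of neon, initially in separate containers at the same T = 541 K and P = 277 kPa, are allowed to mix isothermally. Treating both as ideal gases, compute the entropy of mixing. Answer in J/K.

ΔS_mix = 30.3 J/K

Mole fractions: x_A = 3.2/5.4 = 0.593, x_B = 0.407.
ΔS_mix = −R(n_A ln x_A + n_B ln x_B) = −8.314 × (3.2 ln 0.593 + 2.2 ln 0.407) = 30.3 J/K.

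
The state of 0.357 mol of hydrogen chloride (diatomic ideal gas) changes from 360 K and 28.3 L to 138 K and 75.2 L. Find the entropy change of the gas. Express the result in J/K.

Entropy is a state function: ΔS = nC_V ln(T₂/T₁) + nR ln(V₂/V₁), with C_V = 5R/2 = 20.79 J mol⁻¹ K⁻¹ for a diatomic ideal gas.
ΔS = 0.357 × [20.79 × ln(138/360) + 8.314 × ln(75.2/28.3)] = -4.21 J/K.

ΔS = -4.21 J/K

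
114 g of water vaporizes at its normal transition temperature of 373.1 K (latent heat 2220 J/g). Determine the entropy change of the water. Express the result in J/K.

Heat absorbed by the substance: Q = mL = 114 × 2220 = 253080 J.
At constant T, ΔS = Q_rev/T = 253080 / 373.1 = 678 J/K.

ΔS = 678 J/K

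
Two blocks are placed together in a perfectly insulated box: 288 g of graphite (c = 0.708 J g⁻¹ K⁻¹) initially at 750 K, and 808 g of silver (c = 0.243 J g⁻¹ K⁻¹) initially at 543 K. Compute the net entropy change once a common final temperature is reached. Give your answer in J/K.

Energy balance: T_f = (m₁c₁T₁ + m₂c₂T₂)/(m₁c₁ + m₂c₂) = 648.45 K.
ΔS₁ = m₁c₁ ln(T_f/T₁) = 203.904 × ln(648.45/750) = -29.664 J/K.
ΔS₂ = m₂c₂ ln(T_f/T₂) = 196.344 × ln(648.45/543) = 34.848 J/K.
ΔS_total = -29.664 + 34.848 = 5.18 J/K.

ΔS_total = 5.18 J/K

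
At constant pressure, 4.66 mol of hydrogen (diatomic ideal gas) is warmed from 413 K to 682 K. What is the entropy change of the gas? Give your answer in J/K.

At constant pressure, ΔS = nC_p ln(T₂/T₁) with C_p = 7R/2 = 29.1 J mol⁻¹ K⁻¹.
ΔS = 4.66 × 29.1 × ln(682/413) = 68 J/K.

ΔS = 68 J/K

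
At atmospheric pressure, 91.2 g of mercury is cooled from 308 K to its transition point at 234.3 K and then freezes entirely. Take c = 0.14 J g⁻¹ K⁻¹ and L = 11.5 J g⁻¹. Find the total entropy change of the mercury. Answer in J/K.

Cooling step: ΔS₁ = m c ln(T_tr/T_i) = 91.2 × 0.14 × ln(234.3/308) = -3.492 J/K.
Phase change: ΔS₂ = −mL/T_tr = −91.2 × 11.5 / 234.3 = -4.476 J/K.
ΔS_total = (-3.492) + (-4.476) = -7.97 J/K.

ΔS = -7.97 J/K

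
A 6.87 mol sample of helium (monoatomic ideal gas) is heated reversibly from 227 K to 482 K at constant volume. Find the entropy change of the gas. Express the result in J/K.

At constant volume, ΔS = nC_V ln(T₂/T₁) with C_V = 3R/2 = 12.47 J mol⁻¹ K⁻¹.
ΔS = 6.87 × 12.47 × ln(482/227) = 64.5 J/K.

ΔS = 64.5 J/K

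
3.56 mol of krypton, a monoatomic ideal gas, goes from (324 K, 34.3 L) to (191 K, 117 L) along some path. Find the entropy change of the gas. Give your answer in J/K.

Entropy is a state function: ΔS = nC_V ln(T₂/T₁) + nR ln(V₂/V₁), with C_V = 3R/2 = 12.47 J mol⁻¹ K⁻¹ for a monoatomic ideal gas.
ΔS = 3.56 × [12.47 × ln(191/324) + 8.314 × ln(117/34.3)] = 12.9 J/K.

ΔS = 12.9 J/K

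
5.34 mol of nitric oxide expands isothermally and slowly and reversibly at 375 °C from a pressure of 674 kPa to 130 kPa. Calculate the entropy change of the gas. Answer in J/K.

For an isothermal ideal gas ΔS_gas = nR ln(P₁/P₂) = 5.34 × 8.314 × ln(674/130) = 73.1 J/K.

ΔS_gas = 73.1 J/K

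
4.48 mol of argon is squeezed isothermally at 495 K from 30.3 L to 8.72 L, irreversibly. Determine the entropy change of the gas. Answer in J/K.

Entropy is a state function, so ΔS_gas depends only on the end states.
For an isothermal ideal gas ΔS_gas = nR ln(V₂/V₁) = 4.48 × 8.314 × ln(8.72/30.3) = -46.4 J/K.

ΔS_gas = -46.4 J/K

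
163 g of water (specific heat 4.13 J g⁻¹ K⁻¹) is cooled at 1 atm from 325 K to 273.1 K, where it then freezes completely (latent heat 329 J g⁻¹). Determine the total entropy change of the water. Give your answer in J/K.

ΔS = -313 J/K

Cooling step: ΔS₁ = m c ln(T_tr/T_i) = 163 × 4.13 × ln(273.1/325) = -117.13 J/K.
Phase change: ΔS₂ = −mL/T_tr = −163 × 329 / 273.1 = -196.36 J/K.
ΔS_total = (-117.13) + (-196.36) = -313 J/K.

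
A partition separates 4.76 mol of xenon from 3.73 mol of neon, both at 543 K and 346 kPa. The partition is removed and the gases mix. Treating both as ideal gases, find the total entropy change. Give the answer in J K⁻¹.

ΔS_mix = 48.4 J/K

Mole fractions: x_A = 4.76/8.49 = 0.561, x_B = 0.439.
ΔS_mix = −R(n_A ln x_A + n_B ln x_B) = −8.314 × (4.76 ln 0.561 + 3.73 ln 0.439) = 48.4 J/K.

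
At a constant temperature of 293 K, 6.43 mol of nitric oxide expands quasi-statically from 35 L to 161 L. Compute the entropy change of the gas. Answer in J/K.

ΔS_gas = 81.6 J/K

For an isothermal ideal gas ΔS_gas = nR ln(V₂/V₁) = 6.43 × 8.314 × ln(161/35) = 81.6 J/K.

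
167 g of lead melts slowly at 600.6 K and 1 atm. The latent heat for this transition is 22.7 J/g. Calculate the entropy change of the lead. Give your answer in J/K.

ΔS = 6.31 J/K

Heat absorbed by the substance: Q = mL = 167 × 22.7 = 3790.9 J.
At constant T, ΔS = Q_rev/T = 3790.9 / 600.6 = 6.31 J/K.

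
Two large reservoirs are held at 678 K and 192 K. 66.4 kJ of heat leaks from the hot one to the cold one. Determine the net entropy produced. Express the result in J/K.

ΔS_hot = −Q/T_H = −66400/678 = -97.94 J/K and ΔS_cold = +Q/T_C = 66400/192 = 345.8 J/K.
ΔS_total = -97.94 + 345.8 = 248 J/K, positive as the second law requires.

ΔS_total = 248 J/K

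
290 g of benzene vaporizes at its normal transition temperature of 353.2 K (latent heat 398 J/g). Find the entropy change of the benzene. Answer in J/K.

ΔS = 327 J/K

Heat absorbed by the substance: Q = mL = 290 × 398 = 115420 J.
At constant T, ΔS = Q_rev/T = 115420 / 353.2 = 327 J/K.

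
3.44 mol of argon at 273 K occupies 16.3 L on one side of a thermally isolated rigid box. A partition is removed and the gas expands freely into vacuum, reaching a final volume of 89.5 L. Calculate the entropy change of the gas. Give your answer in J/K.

For an ideal gas in free expansion Q = 0 and W = 0, so T is unchanged.
Entropy is a state function; using a reversible isothermal path, ΔS_gas = nR ln(V₂/V₁) = 3.44 × 8.314 × ln(89.5/16.3) = 48.7 J/K.

ΔS_gas = 48.7 J/K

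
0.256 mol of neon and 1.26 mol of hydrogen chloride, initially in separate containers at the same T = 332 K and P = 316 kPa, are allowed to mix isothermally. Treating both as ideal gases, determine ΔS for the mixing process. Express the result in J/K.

ΔS_mix = 5.72 J/K

Mole fractions: x_A = 0.256/1.52 = 0.169, x_B = 0.831.
ΔS_mix = −R(n_A ln x_A + n_B ln x_B) = −8.314 × (0.256 ln 0.169 + 1.26 ln 0.831) = 5.72 J/K.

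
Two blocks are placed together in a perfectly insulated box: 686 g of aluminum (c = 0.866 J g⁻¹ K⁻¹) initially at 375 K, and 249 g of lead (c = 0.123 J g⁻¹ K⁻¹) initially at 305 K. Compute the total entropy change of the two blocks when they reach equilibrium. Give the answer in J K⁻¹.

Energy balance: T_f = (m₁c₁T₁ + m₂c₂T₂)/(m₁c₁ + m₂c₂) = 371.57 K.
ΔS₁ = m₁c₁ ln(T_f/T₁) = 594.076 × ln(371.57/375) = -5.4618 J/K.
ΔS₂ = m₂c₂ ln(T_f/T₂) = 30.627 × ln(371.57/305) = 6.0464 J/K.
ΔS_total = -5.4618 + 6.0464 = 0.585 J/K.

ΔS_total = 0.585 J/K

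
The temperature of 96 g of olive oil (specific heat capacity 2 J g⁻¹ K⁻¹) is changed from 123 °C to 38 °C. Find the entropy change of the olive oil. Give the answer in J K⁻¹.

ΔS = -46.4 J/K

In kelvin: T₁ = 396.15 K, T₂ = 311.15 K. ΔS = ∫dQ_rev/T = m c ln(T₂/T₁) = 96 × 2 × ln(311.15/396.15) = -46.4 J/K.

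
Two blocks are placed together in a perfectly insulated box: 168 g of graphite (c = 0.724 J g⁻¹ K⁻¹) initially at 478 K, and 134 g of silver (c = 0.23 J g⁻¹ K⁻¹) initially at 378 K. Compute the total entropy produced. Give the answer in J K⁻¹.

ΔS_total = 0.646 J/K

Energy balance: T_f = (m₁c₁T₁ + m₂c₂T₂)/(m₁c₁ + m₂c₂) = 457.78 K.
ΔS₁ = m₁c₁ ln(T_f/T₁) = 121.632 × ln(457.78/478) = -5.256 J/K.
ΔS₂ = m₂c₂ ln(T_f/T₂) = 30.82 × ln(457.78/378) = 5.902 J/K.
ΔS_total = -5.256 + 5.902 = 0.646 J/K.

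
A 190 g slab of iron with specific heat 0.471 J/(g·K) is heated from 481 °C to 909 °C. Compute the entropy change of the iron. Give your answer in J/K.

In kelvin: T₁ = 754.15 K, T₂ = 1182.15 K. ΔS = ∫dQ_rev/T = m c ln(T₂/T₁) = 190 × 0.471 × ln(1182.15/754.15) = 40.2 J/K.

ΔS = 40.2 J/K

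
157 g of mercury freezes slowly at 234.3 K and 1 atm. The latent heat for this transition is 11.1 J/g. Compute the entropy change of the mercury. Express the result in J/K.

Heat released by the substance: Q = −mL = −157 × 11.1 = −1742.7 J.
At constant T, ΔS = Q_rev/T = −1742.7 / 234.3 = -7.44 J/K.

ΔS = -7.44 J/K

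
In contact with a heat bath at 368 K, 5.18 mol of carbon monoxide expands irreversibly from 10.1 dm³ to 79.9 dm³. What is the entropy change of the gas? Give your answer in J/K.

Entropy is a state function, so ΔS_gas depends only on the end states.
For an isothermal ideal gas ΔS_gas = nR ln(V₂/V₁) = 5.18 × 8.314 × ln(79.9/10.1) = 89.1 J/K.

ΔS_gas = 89.1 J/K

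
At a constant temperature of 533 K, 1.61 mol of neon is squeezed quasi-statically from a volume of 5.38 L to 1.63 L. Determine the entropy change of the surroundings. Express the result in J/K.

ΔS_surr = 16 J/K

For an isothermal ideal gas ΔS_gas = nR ln(V₂/V₁) = 1.61 × 8.314 × ln(1.63/5.38) = -16 J/K.
The process is reversible, so ΔS_surr = −ΔS_gas = 16 J/K and ΔS_universe = 0.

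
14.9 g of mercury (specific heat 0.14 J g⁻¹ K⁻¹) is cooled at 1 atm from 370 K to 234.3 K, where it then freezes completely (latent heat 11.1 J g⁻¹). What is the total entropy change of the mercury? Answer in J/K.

Cooling step: ΔS₁ = m c ln(T_tr/T_i) = 14.9 × 0.14 × ln(234.3/370) = -0.9531 J/K.
Phase change: ΔS₂ = −mL/T_tr = −14.9 × 11.1 / 234.3 = -0.7059 J/K.
ΔS_total = (-0.9531) + (-0.7059) = -1.66 J/K.

ΔS = -1.66 J/K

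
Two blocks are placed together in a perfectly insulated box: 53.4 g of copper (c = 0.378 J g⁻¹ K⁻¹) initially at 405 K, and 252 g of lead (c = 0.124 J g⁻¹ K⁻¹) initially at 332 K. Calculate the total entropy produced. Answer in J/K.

Energy balance: T_f = (m₁c₁T₁ + m₂c₂T₂)/(m₁c₁ + m₂c₂) = 360.65 K.
ΔS₁ = m₁c₁ ln(T_f/T₁) = 20.1852 × ln(360.65/405) = -2.341 J/K.
ΔS₂ = m₂c₂ ln(T_f/T₂) = 31.248 × ln(360.65/332) = 2.586 J/K.
ΔS_total = -2.341 + 2.586 = 0.245 J/K.

ΔS_total = 0.245 J/K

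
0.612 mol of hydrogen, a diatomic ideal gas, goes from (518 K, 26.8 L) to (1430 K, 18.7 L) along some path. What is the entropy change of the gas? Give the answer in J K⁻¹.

ΔS = 11.1 J/K

Entropy is a state function: ΔS = nC_V ln(T₂/T₁) + nR ln(V₂/V₁), with C_V = 5R/2 = 20.79 J mol⁻¹ K⁻¹ for a diatomic ideal gas.
ΔS = 0.612 × [20.79 × ln(1430/518) + 8.314 × ln(18.7/26.8)] = 11.1 J/K.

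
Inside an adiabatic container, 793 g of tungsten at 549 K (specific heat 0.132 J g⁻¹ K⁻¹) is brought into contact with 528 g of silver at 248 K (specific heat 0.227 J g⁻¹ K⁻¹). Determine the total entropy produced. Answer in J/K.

Energy balance: T_f = (m₁c₁T₁ + m₂c₂T₂)/(m₁c₁ + m₂c₂) = 388.33 K.
ΔS₁ = m₁c₁ ln(T_f/T₁) = 104.676 × ln(388.33/549) = -36.24 J/K.
ΔS₂ = m₂c₂ ln(T_f/T₂) = 119.856 × ln(388.33/248) = 53.75 J/K.
ΔS_total = -36.24 + 53.75 = 17.5 J/K.

ΔS_total = 17.5 J/K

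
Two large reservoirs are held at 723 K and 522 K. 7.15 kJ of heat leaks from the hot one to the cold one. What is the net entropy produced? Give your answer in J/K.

ΔS_total = 3.81 J/K

ΔS_hot = −Q/T_H = −7150/723 = -9.889 J/K and ΔS_cold = +Q/T_C = 7150/522 = 13.7 J/K.
ΔS_total = -9.889 + 13.7 = 3.81 J/K, positive as the second law requires.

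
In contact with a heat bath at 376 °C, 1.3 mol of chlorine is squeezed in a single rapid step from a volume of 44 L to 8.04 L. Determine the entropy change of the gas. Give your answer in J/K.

Entropy is a state function, so ΔS_gas depends only on the end states.
For an isothermal ideal gas ΔS_gas = nR ln(V₂/V₁) = 1.3 × 8.314 × ln(8.04/44) = -18.4 J/K.

ΔS_gas = -18.4 J/K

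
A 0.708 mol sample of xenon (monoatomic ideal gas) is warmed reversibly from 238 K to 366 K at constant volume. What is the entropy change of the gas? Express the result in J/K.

ΔS = 3.8 J/K

At constant volume, ΔS = nC_V ln(T₂/T₁) with C_V = 3R/2 = 12.47 J mol⁻¹ K⁻¹.
ΔS = 0.708 × 12.47 × ln(366/238) = 3.8 J/K.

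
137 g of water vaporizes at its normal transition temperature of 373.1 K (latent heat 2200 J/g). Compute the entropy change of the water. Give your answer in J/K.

ΔS = 808 J/K

Heat absorbed by the substance: Q = mL = 137 × 2200 = 301400 J.
At constant T, ΔS = Q_rev/T = 301400 / 373.1 = 808 J/K.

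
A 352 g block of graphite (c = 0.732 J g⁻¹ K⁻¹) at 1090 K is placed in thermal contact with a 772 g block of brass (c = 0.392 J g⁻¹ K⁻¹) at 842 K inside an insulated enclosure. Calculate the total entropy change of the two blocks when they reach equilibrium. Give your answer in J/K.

ΔS_total = 4.66 J/K

Energy balance: T_f = (m₁c₁T₁ + m₂c₂T₂)/(m₁c₁ + m₂c₂) = 956.05 K.
ΔS₁ = m₁c₁ ln(T_f/T₁) = 257.664 × ln(956.05/1090) = -33.786 J/K.
ΔS₂ = m₂c₂ ln(T_f/T₂) = 302.624 × ln(956.05/842) = 38.442 J/K.
ΔS_total = -33.786 + 38.442 = 4.66 J/K.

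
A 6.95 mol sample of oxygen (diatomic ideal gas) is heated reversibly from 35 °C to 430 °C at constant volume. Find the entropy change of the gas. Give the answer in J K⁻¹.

ΔS = 119 J/K

In kelvin: T₁ = 308.15 K, T₂ = 703.15 K. At constant volume, ΔS = nC_V ln(T₂/T₁) with C_V = 5R/2 = 20.79 J mol⁻¹ K⁻¹.
ΔS = 6.95 × 20.79 × ln(703.15/308.15) = 119 J/K.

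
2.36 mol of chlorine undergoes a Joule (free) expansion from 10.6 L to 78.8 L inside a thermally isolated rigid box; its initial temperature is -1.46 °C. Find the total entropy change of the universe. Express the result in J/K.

No heat is exchanged and no work is done, so the ideal-gas temperature stays constant.
Entropy is a state function; using a reversible isothermal path, ΔS_gas = nR ln(V₂/V₁) = 2.36 × 8.314 × ln(78.8/10.6) = 39.4 J/K.
The insulated surroundings exchange no heat, so ΔS_surr = 0 and ΔS_universe = ΔS_gas.

ΔS_universe = 39.4 J/K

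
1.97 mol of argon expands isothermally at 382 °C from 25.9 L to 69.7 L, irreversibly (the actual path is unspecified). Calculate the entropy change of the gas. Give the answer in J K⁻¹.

ΔS_gas = 16.2 J/K

Entropy is a state function, so ΔS_gas depends only on the end states.
For an isothermal ideal gas ΔS_gas = nR ln(V₂/V₁) = 1.97 × 8.314 × ln(69.7/25.9) = 16.2 J/K.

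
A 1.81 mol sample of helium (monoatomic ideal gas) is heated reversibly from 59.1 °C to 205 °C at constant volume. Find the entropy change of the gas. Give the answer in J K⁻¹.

In kelvin: T₁ = 332.25 K, T₂ = 478.15 K. At constant volume, ΔS = nC_V ln(T₂/T₁) with C_V = 3R/2 = 12.47 J mol⁻¹ K⁻¹.
ΔS = 1.81 × 12.47 × ln(478.15/332.25) = 8.22 J/K.

ΔS = 8.22 J/K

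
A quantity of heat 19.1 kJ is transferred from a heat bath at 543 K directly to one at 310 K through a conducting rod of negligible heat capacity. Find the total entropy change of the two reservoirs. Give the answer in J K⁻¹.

ΔS_hot = −Q/T_H = −19100/543 = -35.17 J/K and ΔS_cold = +Q/T_C = 19100/310 = 61.61 J/K.
ΔS_total = -35.17 + 61.61 = 26.4 J/K, positive as the second law requires.

ΔS_total = 26.4 J/K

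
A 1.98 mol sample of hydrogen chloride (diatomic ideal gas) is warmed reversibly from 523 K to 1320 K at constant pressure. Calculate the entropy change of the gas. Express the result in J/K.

ΔS = 53.3 J/K

At constant pressure, ΔS = nC_p ln(T₂/T₁) with C_p = 7R/2 = 29.1 J mol⁻¹ K⁻¹.
ΔS = 1.98 × 29.1 × ln(1320/523) = 53.3 J/K.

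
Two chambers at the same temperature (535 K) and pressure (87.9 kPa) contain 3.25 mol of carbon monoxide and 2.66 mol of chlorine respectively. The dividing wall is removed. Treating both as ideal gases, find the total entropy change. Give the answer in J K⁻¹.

ΔS_mix = 33.8 J/K

Mole fractions: x_A = 3.25/5.91 = 0.55, x_B = 0.45.
ΔS_mix = −R(n_A ln x_A + n_B ln x_B) = −8.314 × (3.25 ln 0.55 + 2.66 ln 0.45) = 33.8 J/K.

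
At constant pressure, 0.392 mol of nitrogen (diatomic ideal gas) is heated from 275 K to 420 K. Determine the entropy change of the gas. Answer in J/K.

ΔS = 4.83 J/K

At constant pressure, ΔS = nC_p ln(T₂/T₁) with C_p = 7R/2 = 29.1 J mol⁻¹ K⁻¹.
ΔS = 0.392 × 29.1 × ln(420/275) = 4.83 J/K.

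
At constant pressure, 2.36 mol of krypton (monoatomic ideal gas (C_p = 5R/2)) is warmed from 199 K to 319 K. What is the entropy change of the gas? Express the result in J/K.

ΔS = 23.1 J/K

At constant pressure, ΔS = nC_p ln(T₂/T₁) with C_p = 5R/2 = 20.79 J mol⁻¹ K⁻¹.
ΔS = 2.36 × 20.79 × ln(319/199) = 23.1 J/K.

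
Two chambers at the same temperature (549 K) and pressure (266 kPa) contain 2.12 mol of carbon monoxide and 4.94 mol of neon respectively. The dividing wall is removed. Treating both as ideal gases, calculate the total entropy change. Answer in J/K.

ΔS_mix = 35.9 J/K

Mole fractions: x_A = 2.12/7.06 = 0.3, x_B = 0.7.
ΔS_mix = −R(n_A ln x_A + n_B ln x_B) = −8.314 × (2.12 ln 0.3 + 4.94 ln 0.7) = 35.9 J/K.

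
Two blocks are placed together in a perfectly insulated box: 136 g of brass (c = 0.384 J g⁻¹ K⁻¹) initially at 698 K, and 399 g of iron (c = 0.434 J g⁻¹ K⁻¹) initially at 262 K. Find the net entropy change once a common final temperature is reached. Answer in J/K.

ΔS_total = 22.3 J/K

Energy balance: T_f = (m₁c₁T₁ + m₂c₂T₂)/(m₁c₁ + m₂c₂) = 363.02 K.
ΔS₁ = m₁c₁ ln(T_f/T₁) = 52.224 × ln(363.02/698) = -34.14 J/K.
ΔS₂ = m₂c₂ ln(T_f/T₂) = 173.166 × ln(363.02/262) = 56.47 J/K.
ΔS_total = -34.14 + 56.47 = 22.3 J/K.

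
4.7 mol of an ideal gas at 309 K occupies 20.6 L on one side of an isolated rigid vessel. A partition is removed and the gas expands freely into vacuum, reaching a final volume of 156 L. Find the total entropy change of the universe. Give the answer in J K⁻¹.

ΔS_universe = 79.1 J/K

No heat is exchanged and no work is done, so the ideal-gas temperature stays constant.
Entropy is a state function; using a reversible isothermal path, ΔS_gas = nR ln(V₂/V₁) = 4.7 × 8.314 × ln(156/20.6) = 79.1 J/K.
The insulated surroundings exchange no heat, so ΔS_surr = 0 and ΔS_universe = ΔS_gas.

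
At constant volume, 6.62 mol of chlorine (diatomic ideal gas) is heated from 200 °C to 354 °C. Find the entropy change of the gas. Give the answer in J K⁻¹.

In kelvin: T₁ = 473.15 K, T₂ = 627.15 K. At constant volume, ΔS = nC_V ln(T₂/T₁) with C_V = 5R/2 = 20.79 J mol⁻¹ K⁻¹.
ΔS = 6.62 × 20.79 × ln(627.15/473.15) = 38.8 J/K.

ΔS = 38.8 J/K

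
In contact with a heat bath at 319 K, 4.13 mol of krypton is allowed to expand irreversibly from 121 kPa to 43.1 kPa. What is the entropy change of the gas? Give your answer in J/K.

ΔS_gas = 35.4 J/K

Entropy is a state function, so ΔS_gas depends only on the end states.
For an isothermal ideal gas ΔS_gas = nR ln(P₁/P₂) = 4.13 × 8.314 × ln(121/43.1) = 35.4 J/K.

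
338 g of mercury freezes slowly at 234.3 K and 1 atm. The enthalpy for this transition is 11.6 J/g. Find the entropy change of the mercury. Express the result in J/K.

Heat released by the substance: Q = −mL = −338 × 11.6 = −3920.8 J.
At constant T, ΔS = Q_rev/T = −3920.8 / 234.3 = -16.7 J/K.

ΔS = -16.7 J/K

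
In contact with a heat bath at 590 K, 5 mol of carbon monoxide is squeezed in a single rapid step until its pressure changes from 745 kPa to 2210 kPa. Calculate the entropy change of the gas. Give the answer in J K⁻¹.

ΔS_gas = -45.2 J/K

Entropy is a state function, so ΔS_gas depends only on the end states.
For an isothermal ideal gas ΔS_gas = nR ln(P₁/P₂) = 5 × 8.314 × ln(745/2210) = -45.2 J/K.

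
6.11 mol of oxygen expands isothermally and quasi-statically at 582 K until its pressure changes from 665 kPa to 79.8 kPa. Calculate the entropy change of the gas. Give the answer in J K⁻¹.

ΔS_gas = 108 J/K

For an isothermal ideal gas ΔS_gas = nR ln(P₁/P₂) = 6.11 × 8.314 × ln(665/79.8) = 108 J/K.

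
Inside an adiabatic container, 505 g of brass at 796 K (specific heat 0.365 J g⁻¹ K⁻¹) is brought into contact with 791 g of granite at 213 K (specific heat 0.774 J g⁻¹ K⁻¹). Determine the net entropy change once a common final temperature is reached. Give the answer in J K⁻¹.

ΔS_total = 148 J/K

Energy balance: T_f = (m₁c₁T₁ + m₂c₂T₂)/(m₁c₁ + m₂c₂) = 347.91 K.
ΔS₁ = m₁c₁ ln(T_f/T₁) = 184.325 × ln(347.91/796) = -152.6 J/K.
ΔS₂ = m₂c₂ ln(T_f/T₂) = 612.234 × ln(347.91/213) = 300.4 J/K.
ΔS_total = -152.6 + 300.4 = 148 J/K.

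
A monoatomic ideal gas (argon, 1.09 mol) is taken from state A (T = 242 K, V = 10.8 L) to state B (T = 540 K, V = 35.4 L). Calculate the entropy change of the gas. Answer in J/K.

Entropy is a state function: ΔS = nC_V ln(T₂/T₁) + nR ln(V₂/V₁), with C_V = 3R/2 = 12.47 J mol⁻¹ K⁻¹ for a monoatomic ideal gas.
ΔS = 1.09 × [12.47 × ln(540/242) + 8.314 × ln(35.4/10.8)] = 21.7 J/K.

ΔS = 21.7 J/K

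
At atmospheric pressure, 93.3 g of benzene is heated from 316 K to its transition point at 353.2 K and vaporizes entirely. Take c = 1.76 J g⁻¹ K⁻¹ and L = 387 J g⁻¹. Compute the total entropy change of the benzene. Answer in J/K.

ΔS = 121 J/K

Warming step: ΔS₁ = m c ln(T_tr/T_i) = 93.3 × 1.76 × ln(353.2/316) = 18.275 J/K.
Phase change: ΔS₂ = +mL/T_tr = 93.3 × 387 / 353.2 = 102.23 J/K.
ΔS_total = (18.275) + (102.23) = 121 J/K.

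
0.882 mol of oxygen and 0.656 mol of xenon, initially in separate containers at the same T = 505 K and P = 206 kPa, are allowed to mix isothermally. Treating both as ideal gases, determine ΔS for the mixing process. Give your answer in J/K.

Mole fractions: x_A = 0.882/1.54 = 0.573, x_B = 0.427.
ΔS_mix = −R(n_A ln x_A + n_B ln x_B) = −8.314 × (0.882 ln 0.573 + 0.656 ln 0.427) = 8.72 J/K.

ΔS_mix = 8.72 J/K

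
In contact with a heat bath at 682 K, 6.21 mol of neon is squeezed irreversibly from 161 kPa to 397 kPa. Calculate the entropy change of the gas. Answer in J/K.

ΔS_gas = -46.6 J/K

Entropy is a state function, so ΔS_gas depends only on the end states.
For an isothermal ideal gas ΔS_gas = nR ln(P₁/P₂) = 6.21 × 8.314 × ln(161/397) = -46.6 J/K.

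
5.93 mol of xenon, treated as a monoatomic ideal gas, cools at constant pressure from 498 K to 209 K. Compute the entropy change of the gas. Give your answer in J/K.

ΔS = -107 J/K

At constant pressure, ΔS = nC_p ln(T₂/T₁) with C_p = 5R/2 = 20.79 J mol⁻¹ K⁻¹.
ΔS = 5.93 × 20.79 × ln(209/498) = -107 J/K.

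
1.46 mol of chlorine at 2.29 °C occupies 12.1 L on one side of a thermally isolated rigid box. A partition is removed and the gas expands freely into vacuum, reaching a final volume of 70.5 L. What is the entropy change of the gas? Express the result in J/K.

For an ideal gas in free expansion Q = 0 and W = 0, so T is unchanged.
Entropy is a state function; using a reversible isothermal path, ΔS_gas = nR ln(V₂/V₁) = 1.46 × 8.314 × ln(70.5/12.1) = 21.4 J/K.

ΔS_gas = 21.4 J/K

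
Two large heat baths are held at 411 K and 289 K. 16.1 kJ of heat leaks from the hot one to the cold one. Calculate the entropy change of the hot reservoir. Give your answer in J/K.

The hot reservoir loses heat Q, so ΔS_hot = −Q/T_H = −16100/411 = -39.2 J/K.

ΔS_hot = -39.2 J/K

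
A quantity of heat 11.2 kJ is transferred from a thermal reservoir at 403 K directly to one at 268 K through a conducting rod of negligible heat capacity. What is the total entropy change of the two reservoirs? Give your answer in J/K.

ΔS_hot = −Q/T_H = −11200/403 = -27.79 J/K and ΔS_cold = +Q/T_C = 11200/268 = 41.79 J/K.
ΔS_total = -27.79 + 41.79 = 14 J/K, positive as the second law requires.

ΔS_total = 14 J/K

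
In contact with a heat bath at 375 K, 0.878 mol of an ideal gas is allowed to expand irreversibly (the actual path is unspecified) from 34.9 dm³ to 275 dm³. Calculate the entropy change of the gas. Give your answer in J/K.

ΔS_gas = 15.1 J/K

Entropy is a state function, so ΔS_gas depends only on the end states.
For an isothermal ideal gas ΔS_gas = nR ln(V₂/V₁) = 0.878 × 8.314 × ln(275/34.9) = 15.1 J/K.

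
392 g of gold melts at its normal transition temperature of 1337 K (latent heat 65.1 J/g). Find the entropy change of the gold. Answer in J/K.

ΔS = 19.1 J/K

Heat absorbed by the substance: Q = mL = 392 × 65.1 = 25519.2 J.
At constant T, ΔS = Q_rev/T = 25519.2 / 1337 = 19.1 J/K.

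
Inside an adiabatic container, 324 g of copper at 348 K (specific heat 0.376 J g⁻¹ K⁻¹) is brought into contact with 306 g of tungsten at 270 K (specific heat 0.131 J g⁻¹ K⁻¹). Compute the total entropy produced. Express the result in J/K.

Energy balance: T_f = (m₁c₁T₁ + m₂c₂T₂)/(m₁c₁ + m₂c₂) = 328.69 K.
ΔS₁ = m₁c₁ ln(T_f/T₁) = 121.824 × ln(328.69/348) = -6.955 J/K.
ΔS₂ = m₂c₂ ln(T_f/T₂) = 40.086 × ln(328.69/270) = 7.884 J/K.
ΔS_total = -6.955 + 7.884 = 0.929 J/K.

ΔS_total = 0.929 J/K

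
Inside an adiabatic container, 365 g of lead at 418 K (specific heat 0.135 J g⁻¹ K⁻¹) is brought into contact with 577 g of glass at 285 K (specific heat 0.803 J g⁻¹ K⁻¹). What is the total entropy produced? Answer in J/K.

Energy balance: T_f = (m₁c₁T₁ + m₂c₂T₂)/(m₁c₁ + m₂c₂) = 297.78 K.
ΔS₁ = m₁c₁ ln(T_f/T₁) = 49.275 × ln(297.78/418) = -16.71 J/K.
ΔS₂ = m₂c₂ ln(T_f/T₂) = 463.331 × ln(297.78/285) = 20.33 J/K.
ΔS_total = -16.71 + 20.33 = 3.62 J/K.

ΔS_total = 3.62 J/K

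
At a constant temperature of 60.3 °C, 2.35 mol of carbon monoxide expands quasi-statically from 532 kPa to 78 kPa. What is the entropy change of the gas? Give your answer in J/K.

For an isothermal ideal gas ΔS_gas = nR ln(P₁/P₂) = 2.35 × 8.314 × ln(532/78) = 37.5 J/K.

ΔS_gas = 37.5 J/K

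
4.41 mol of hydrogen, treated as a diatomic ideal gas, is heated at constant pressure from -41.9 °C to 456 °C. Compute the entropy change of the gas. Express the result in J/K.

In kelvin: T₁ = 231.25 K, T₂ = 729.15 K. At constant pressure, ΔS = nC_p ln(T₂/T₁) with C_p = 7R/2 = 29.1 J mol⁻¹ K⁻¹.
ΔS = 4.41 × 29.1 × ln(729.15/231.25) = 147 J/K.

ΔS = 147 J/K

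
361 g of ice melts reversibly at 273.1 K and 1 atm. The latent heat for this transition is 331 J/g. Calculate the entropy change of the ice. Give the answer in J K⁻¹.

Heat absorbed by the substance: Q = mL = 361 × 331 = 119491 J.
At constant T, ΔS = Q_rev/T = 119491 / 273.1 = 438 J/K.

ΔS = 438 J/K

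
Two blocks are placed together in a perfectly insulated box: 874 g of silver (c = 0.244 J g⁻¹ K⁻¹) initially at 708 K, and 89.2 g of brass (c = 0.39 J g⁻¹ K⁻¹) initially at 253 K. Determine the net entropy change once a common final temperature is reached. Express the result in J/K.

ΔS_total = 12.4 J/K

Energy balance: T_f = (m₁c₁T₁ + m₂c₂T₂)/(m₁c₁ + m₂c₂) = 644.19 K.
ΔS₁ = m₁c₁ ln(T_f/T₁) = 213.256 × ln(644.19/708) = -20.14 J/K.
ΔS₂ = m₂c₂ ln(T_f/T₂) = 34.788 × ln(644.19/253) = 32.51 J/K.
ΔS_total = -20.14 + 32.51 = 12.4 J/K.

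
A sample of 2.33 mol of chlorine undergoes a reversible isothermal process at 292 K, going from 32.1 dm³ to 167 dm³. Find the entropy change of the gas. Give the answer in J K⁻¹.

ΔS_gas = 31.9 J/K

For an isothermal ideal gas ΔS_gas = nR ln(V₂/V₁) = 2.33 × 8.314 × ln(167/32.1) = 31.9 J/K.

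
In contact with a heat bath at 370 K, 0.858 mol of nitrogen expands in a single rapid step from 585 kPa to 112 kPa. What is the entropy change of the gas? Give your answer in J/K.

ΔS_gas = 11.8 J/K

Entropy is a state function, so ΔS_gas depends only on the end states.
For an isothermal ideal gas ΔS_gas = nR ln(P₁/P₂) = 0.858 × 8.314 × ln(585/112) = 11.8 J/K.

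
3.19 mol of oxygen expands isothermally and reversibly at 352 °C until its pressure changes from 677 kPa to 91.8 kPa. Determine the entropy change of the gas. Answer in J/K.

ΔS_gas = 53 J/K

For an isothermal ideal gas ΔS_gas = nR ln(P₁/P₂) = 3.19 × 8.314 × ln(677/91.8) = 53 J/K.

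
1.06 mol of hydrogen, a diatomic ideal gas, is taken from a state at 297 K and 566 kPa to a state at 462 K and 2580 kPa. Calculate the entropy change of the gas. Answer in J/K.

ΔS = 0.26 J/K

ΔS = nC_p ln(T₂/T₁) − nR ln(P₂/P₁), with C_p = 7R/2 = 29.1 J mol⁻¹ K⁻¹ for a diatomic ideal gas.
ΔS = 1.06 × [29.1 × ln(462/297) − 8.314 × ln(2580/566)] = 0.26 J/K.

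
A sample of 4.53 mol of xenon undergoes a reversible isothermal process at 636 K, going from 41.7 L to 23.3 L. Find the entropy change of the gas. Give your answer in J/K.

For an isothermal ideal gas ΔS_gas = nR ln(V₂/V₁) = 4.53 × 8.314 × ln(23.3/41.7) = -21.9 J/K.

ΔS_gas = -21.9 J/K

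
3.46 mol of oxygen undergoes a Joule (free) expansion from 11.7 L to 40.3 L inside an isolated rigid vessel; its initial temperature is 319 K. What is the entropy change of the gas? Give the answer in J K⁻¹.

No heat is exchanged and no work is done, so the ideal-gas temperature stays constant.
Entropy is a state function; using a reversible isothermal path, ΔS_gas = nR ln(V₂/V₁) = 3.46 × 8.314 × ln(40.3/11.7) = 35.6 J/K.

ΔS_gas = 35.6 J/K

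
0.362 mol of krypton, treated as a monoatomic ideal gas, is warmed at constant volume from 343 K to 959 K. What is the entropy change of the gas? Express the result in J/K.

At constant volume, ΔS = nC_V ln(T₂/T₁) with C_V = 3R/2 = 12.47 J mol⁻¹ K⁻¹.
ΔS = 0.362 × 12.47 × ln(959/343) = 4.64 J/K.

ΔS = 4.64 J/K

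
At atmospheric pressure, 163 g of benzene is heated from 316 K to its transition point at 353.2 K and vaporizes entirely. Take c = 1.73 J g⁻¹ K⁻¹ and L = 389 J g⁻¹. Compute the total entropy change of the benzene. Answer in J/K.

ΔS = 211 J/K

Warming step: ΔS₁ = m c ln(T_tr/T_i) = 163 × 1.73 × ln(353.2/316) = 31.38 J/K.
Phase change: ΔS₂ = +mL/T_tr = 163 × 389 / 353.2 = 179.5 J/K.
ΔS_total = (31.38) + (179.5) = 211 J/K.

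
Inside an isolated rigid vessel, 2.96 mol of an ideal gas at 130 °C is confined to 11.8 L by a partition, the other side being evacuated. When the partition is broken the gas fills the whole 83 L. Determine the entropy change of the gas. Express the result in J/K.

ΔS_gas = 48 J/K

For an ideal gas in free expansion Q = 0 and W = 0, so T is unchanged.
Entropy is a state function; using a reversible isothermal path, ΔS_gas = nR ln(V₂/V₁) = 2.96 × 8.314 × ln(83/11.8) = 48 J/K.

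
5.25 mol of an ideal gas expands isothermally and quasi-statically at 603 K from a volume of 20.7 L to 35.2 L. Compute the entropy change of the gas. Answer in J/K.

For an isothermal ideal gas ΔS_gas = nR ln(V₂/V₁) = 5.25 × 8.314 × ln(35.2/20.7) = 23.2 J/K.

ΔS_gas = 23.2 J/K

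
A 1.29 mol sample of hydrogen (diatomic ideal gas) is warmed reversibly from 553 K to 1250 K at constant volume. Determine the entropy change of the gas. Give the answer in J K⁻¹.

ΔS = 21.9 J/K

At constant volume, ΔS = nC_V ln(T₂/T₁) with C_V = 5R/2 = 20.79 J mol⁻¹ K⁻¹.
ΔS = 1.29 × 20.79 × ln(1250/553) = 21.9 J/K.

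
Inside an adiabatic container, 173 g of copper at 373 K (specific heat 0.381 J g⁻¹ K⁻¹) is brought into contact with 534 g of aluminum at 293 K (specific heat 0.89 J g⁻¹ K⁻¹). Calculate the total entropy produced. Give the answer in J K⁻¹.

Energy balance: T_f = (m₁c₁T₁ + m₂c₂T₂)/(m₁c₁ + m₂c₂) = 302.74 K.
ΔS₁ = m₁c₁ ln(T_f/T₁) = 65.913 × ln(302.74/373) = -13.76 J/K.
ΔS₂ = m₂c₂ ln(T_f/T₂) = 475.26 × ln(302.74/293) = 15.55 J/K.
ΔS_total = -13.76 + 15.55 = 1.79 J/K.

ΔS_total = 1.79 J/K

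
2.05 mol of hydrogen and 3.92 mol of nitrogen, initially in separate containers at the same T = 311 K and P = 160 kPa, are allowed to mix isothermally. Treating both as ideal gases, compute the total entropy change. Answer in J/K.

Mole fractions: x_A = 2.05/5.97 = 0.343, x_B = 0.657.
ΔS_mix = −R(n_A ln x_A + n_B ln x_B) = −8.314 × (2.05 ln 0.343 + 3.92 ln 0.657) = 31.9 J/K.

ΔS_mix = 31.9 J/K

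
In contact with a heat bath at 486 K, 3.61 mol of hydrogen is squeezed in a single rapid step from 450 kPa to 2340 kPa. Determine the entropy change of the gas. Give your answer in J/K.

ΔS_gas = -49.5 J/K

Entropy is a state function, so ΔS_gas depends only on the end states.
For an isothermal ideal gas ΔS_gas = nR ln(P₁/P₂) = 3.61 × 8.314 × ln(450/2340) = -49.5 J/K.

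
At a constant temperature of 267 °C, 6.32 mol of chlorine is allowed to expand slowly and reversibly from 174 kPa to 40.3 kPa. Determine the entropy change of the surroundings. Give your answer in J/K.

For an isothermal ideal gas ΔS_gas = nR ln(P₁/P₂) = 6.32 × 8.314 × ln(174/40.3) = 76.9 J/K.
The process is reversible, so ΔS_surr = −ΔS_gas = -76.9 J/K and ΔS_universe = 0.

ΔS_surr = -76.9 J/K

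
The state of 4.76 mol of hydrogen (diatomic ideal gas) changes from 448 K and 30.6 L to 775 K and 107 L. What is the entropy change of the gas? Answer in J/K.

Entropy is a state function: ΔS = nC_V ln(T₂/T₁) + nR ln(V₂/V₁), with C_V = 5R/2 = 20.79 J mol⁻¹ K⁻¹ for a diatomic ideal gas.
ΔS = 4.76 × [20.79 × ln(775/448) + 8.314 × ln(107/30.6)] = 104 J/K.

ΔS = 104 J/K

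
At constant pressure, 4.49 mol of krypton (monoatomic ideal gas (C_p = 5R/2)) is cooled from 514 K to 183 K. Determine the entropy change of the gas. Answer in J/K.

ΔS = -96.4 J/K

At constant pressure, ΔS = nC_p ln(T₂/T₁) with C_p = 5R/2 = 20.79 J mol⁻¹ K⁻¹.
ΔS = 4.49 × 20.79 × ln(183/514) = -96.4 J/K.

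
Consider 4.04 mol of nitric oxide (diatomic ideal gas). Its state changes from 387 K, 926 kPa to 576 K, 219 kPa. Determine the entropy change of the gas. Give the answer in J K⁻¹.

ΔS = nC_p ln(T₂/T₁) − nR ln(P₂/P₁), with C_p = 7R/2 = 29.1 J mol⁻¹ K⁻¹ for a diatomic ideal gas.
ΔS = 4.04 × [29.1 × ln(576/387) − 8.314 × ln(219/926)] = 95.2 J/K.

ΔS = 95.2 J/K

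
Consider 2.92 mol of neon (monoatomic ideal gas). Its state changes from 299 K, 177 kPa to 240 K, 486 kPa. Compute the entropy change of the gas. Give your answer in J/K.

ΔS = nC_p ln(T₂/T₁) − nR ln(P₂/P₁), with C_p = 5R/2 = 20.79 J mol⁻¹ K⁻¹ for a monoatomic ideal gas.
ΔS = 2.92 × [20.79 × ln(240/299) − 8.314 × ln(486/177)] = -37.9 J/K.

ΔS = -37.9 J/K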